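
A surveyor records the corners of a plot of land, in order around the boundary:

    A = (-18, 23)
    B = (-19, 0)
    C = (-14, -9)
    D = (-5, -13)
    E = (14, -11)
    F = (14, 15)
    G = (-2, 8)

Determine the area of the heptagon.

Apply the shoelace (surveyor's) formula: 2A = Σ (x_i·y_{i+1} − x_{i+1}·y_i), indices taken mod 7.
Σ = (437) + (171) + (137) + (237) + (364) + (142) + (98) = 1586
Area = |Σ|/2 = 793.

793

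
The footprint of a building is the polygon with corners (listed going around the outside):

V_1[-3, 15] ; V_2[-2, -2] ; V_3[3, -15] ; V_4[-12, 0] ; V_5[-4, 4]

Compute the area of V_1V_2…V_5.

102

Σ = (36) + (36) + (-180) + (-48) + (-48) = -204
Area = |Σ|/2 = 102.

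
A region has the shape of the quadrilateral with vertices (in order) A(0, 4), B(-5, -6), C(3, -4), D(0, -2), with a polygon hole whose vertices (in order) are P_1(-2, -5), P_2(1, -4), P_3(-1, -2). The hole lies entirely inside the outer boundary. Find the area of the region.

Outer boundary:
Apply the surveyor's formula: 2A = Σ (x_i·y_{i+1} − x_{i+1}·y_i), indices taken mod 4.
Σ = (20) + (38) + (-6) + (0) = 52
Area = |Σ|/2 = 26.
Hole:
Σ = (13) + (-6) + (1) = 8
Area = |Σ|/2 = 4.
Net area = 26 − 4 = 22.

22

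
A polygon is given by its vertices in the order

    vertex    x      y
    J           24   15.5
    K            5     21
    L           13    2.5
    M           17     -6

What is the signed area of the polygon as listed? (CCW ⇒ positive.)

226.5

Apply the shoelace formula: 2A = Σ (x_i·y_{i+1} − x_{i+1}·y_i), indices taken mod 4.
J→K: (24)(21) − (5)(15.5) = 426.5
K→L: (5)(2.5) − (13)(21) = -260.5
L→M: (13)(-6) − (17)(2.5) = -120.5
M→J: (17)(15.5) − (24)(-6) = 407.5
Σ = 453
Signed area = Σ/2 = 226.5 (positive ⇒ counter-clockwise traversal).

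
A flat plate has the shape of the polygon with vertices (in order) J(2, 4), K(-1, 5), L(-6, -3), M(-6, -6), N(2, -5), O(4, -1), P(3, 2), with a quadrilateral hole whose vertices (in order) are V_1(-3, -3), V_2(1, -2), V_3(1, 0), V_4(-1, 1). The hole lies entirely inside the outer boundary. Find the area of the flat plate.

Outer boundary:
Apply the shoelace formula: 2A = Σ (x_i·y_{i+1} − x_{i+1}·y_i), indices taken mod 7.
J→K: (2)(5) − (-1)(4) = 14
K→L: (-1)(-3) − (-6)(5) = 33
L→M: (-6)(-6) − (-6)(-3) = 18
M→N: (-6)(-5) − (2)(-6) = 42
N→O: (2)(-1) − (4)(-5) = 18
O→P: (4)(2) − (3)(-1) = 11
P→J: (3)(4) − (2)(2) = 8
Σ = 144
Area = |Σ|/2 = 72.
Hole:
Cross-terms: 9, 2, 1, 6  ⇒  Σ = 18
Area = |Σ|/2 = 9.
Net area = 72 − 9 = 63.

63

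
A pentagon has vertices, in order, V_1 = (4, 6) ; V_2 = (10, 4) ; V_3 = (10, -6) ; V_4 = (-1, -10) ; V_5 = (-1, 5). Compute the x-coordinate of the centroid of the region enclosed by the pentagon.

Apply the shoelace (surveyor's) formula. First the cross-terms c_i = x_i·y_{i+1} − x_{i+1}·y_i:
  -44, -100, -106, -15, -26  ⇒  2A = -291, A = -145.5.
Then Σ (x_i + x_{i+1})·c_i = -3618, so x̄ = -3618 / (6·(-145.5)) = 402/97.

402/97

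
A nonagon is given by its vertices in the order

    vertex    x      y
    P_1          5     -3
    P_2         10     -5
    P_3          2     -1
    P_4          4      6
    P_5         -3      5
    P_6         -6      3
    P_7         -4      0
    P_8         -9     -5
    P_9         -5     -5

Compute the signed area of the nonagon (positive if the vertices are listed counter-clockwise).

86

Σ = (5) + (0) + (16) + (38) + (21) + (12) + (20) + (20) + (40) = 172
Signed area = Σ/2 = 86 (positive ⇒ counter-clockwise traversal).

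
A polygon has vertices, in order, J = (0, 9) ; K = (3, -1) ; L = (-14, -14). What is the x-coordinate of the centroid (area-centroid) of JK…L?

Apply the surveyor's formula. First the cross-terms c_i = x_i·y_{i+1} − x_{i+1}·y_i:
  -27, -56, -126  ⇒  2A = -209, A = -104.5.
Then Σ (x_i + x_{i+1})·c_i = 2299, so x̄ = 2299 / (6·(-104.5)) = -11/3.

-11/3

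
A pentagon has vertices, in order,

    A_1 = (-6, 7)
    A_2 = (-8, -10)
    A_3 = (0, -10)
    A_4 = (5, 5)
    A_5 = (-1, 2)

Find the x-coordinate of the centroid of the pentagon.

-663/266

Apply the shoelace (surveyor's) formula. First the cross-terms c_i = x_i·y_{i+1} − x_{i+1}·y_i:
  116, 80, 50, 15, 5  ⇒  2A = 266, A = 133.
Then Σ (x_i + x_{i+1})·c_i = -1989, so x̄ = -1989 / (6·133) = -663/266.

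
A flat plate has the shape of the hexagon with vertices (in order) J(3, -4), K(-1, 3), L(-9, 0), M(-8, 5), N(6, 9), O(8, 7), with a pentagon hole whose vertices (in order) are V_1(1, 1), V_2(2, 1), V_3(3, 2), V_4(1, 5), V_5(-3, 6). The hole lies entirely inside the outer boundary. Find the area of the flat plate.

Outer boundary:
Cross-terms: 5, 27, -45, -102, -30, -53  ⇒  Σ = -198
Area = |Σ|/2 = 99.
Hole:
Apply the shoelace formula: 2A = Σ (x_i·y_{i+1} − x_{i+1}·y_i), indices taken mod 5.
Σ = (-1) + (1) + (13) + (21) + (-9) = 25
Area = |Σ|/2 = 12.5.
Net area = 99 − 12.5 = 86.5.

86.5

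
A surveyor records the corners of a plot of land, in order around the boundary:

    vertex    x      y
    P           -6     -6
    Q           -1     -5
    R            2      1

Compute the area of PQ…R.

13.5

Σ = (24) + (9) + (-6) = 27
Area = |Σ|/2 = 13.5.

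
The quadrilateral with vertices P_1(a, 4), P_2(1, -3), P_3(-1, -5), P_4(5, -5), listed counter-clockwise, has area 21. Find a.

2

The doubled signed area Σ (x_i y_{i+1} − x_{i+1} y_i) is linear in a.
With a=0 it equals 38; the coefficient of a is 2 (from the two edges through P_1).
So 2·a + 38 = 2·21 = 42 ⇒ a = 2.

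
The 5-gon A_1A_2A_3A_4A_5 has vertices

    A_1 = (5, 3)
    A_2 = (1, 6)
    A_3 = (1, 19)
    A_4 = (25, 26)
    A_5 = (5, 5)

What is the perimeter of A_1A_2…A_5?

74

|A_1A_2| = √((-4)² + (3)²) = √25 = 5
|A_2A_3| = √((0)² + (13)²) = √169 = 13
|A_3A_4| = √((24)² + (7)²) = √625 = 25
|A_4A_5| = √((-20)² + (-21)²) = √841 = 29
|A_5A_1| = √((0)² + (-2)²) = √4 = 2
Perimeter = 5 + 13 + 25 + 29 + 2 = 74.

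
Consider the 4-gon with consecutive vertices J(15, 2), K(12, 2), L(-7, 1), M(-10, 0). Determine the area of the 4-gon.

Apply Gauss's area formula: 2A = Σ (x_i·y_{i+1} − x_{i+1}·y_i), indices taken mod 4.
Σ = (6) + (26) + (10) + (-20) = 22
Area = |Σ|/2 = 11.

11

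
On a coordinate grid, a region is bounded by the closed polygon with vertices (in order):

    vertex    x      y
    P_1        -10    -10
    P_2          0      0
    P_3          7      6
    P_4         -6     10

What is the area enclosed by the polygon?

Apply the surveyor's formula: 2A = Σ (x_i·y_{i+1} − x_{i+1}·y_i), indices taken mod 4.
P_1→P_2: (-10)(0) − (0)(-10) = 0
P_2→P_3: (0)(6) − (7)(0) = 0
P_3→P_4: (7)(10) − (-6)(6) = 106
P_4→P_1: (-6)(-10) − (-10)(10) = 160
Σ = 266
Area = |Σ|/2 = 133.

133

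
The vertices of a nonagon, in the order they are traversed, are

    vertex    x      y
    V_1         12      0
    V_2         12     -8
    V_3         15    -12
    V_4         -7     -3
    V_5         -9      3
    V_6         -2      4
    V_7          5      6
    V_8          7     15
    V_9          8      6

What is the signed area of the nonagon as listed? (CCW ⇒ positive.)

Apply the surveyor's formula: 2A = Σ (x_i·y_{i+1} − x_{i+1}·y_i), indices taken mod 9.
Σ = (-96) + (-24) + (-129) + (-48) + (-30) + (-32) + (33) + (-78) + (-72) = -476
Signed area = Σ/2 = -238 (negative ⇒ clockwise traversal).

-238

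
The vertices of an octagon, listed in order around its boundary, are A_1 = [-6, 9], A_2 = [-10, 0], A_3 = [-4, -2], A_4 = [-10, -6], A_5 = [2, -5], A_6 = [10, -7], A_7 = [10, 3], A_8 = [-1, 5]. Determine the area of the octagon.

Apply the shoelace formula: 2A = Σ (x_i·y_{i+1} − x_{i+1}·y_i), indices taken mod 8.
A_1→A_2: (-6)(0) − (-10)(9) = 90
A_2→A_3: (-10)(-2) − (-4)(0) = 20
A_3→A_4: (-4)(-6) − (-10)(-2) = 4
A_4→A_5: (-10)(-5) − (2)(-6) = 62
A_5→A_6: (2)(-7) − (10)(-5) = 36
A_6→A_7: (10)(3) − (10)(-7) = 100
A_7→A_8: (10)(5) − (-1)(3) = 53
A_8→A_1: (-1)(9) − (-6)(5) = 21
Σ = 386
Area = |Σ|/2 = 193.

193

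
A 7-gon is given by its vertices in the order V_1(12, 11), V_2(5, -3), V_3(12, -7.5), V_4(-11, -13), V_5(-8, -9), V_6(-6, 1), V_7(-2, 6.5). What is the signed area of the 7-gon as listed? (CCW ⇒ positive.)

-267.5

Apply the shoelace (surveyor's) formula: 2A = Σ (x_i·y_{i+1} − x_{i+1}·y_i), indices taken mod 7.
Σ = (-91) + (-1.5) + (-238.5) + (-5) + (-62) + (-37) + (-100) = -535
Signed area = Σ/2 = -267.5 (negative ⇒ clockwise traversal).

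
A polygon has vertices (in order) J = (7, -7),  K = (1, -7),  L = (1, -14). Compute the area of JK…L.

21

Apply the shoelace (surveyor's) formula: 2A = Σ (x_i·y_{i+1} − x_{i+1}·y_i), indices taken mod 3.
Cross-terms: -42, -7, 91  ⇒  Σ = 42
Area = |Σ|/2 = 21.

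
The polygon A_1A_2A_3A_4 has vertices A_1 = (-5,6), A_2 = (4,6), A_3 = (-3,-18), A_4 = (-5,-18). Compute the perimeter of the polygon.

|A_1A_2| = √((9)² + (0)²) = √81 = 9
|A_2A_3| = √((-7)² + (-24)²) = √625 = 25
|A_3A_4| = √((-2)² + (0)²) = √4 = 2
|A_4A_1| = √((0)² + (24)²) = √576 = 24
Perimeter = 9 + 25 + 2 + 24 = 60.

60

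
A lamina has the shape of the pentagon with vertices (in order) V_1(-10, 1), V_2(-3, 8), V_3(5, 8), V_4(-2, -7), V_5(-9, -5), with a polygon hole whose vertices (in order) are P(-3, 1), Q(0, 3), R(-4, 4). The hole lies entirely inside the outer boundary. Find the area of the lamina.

130.5

Outer boundary:
V_1→V_2: (-10)(8) − (-3)(1) = -77
V_2→V_3: (-3)(8) − (5)(8) = -64
V_3→V_4: (5)(-7) − (-2)(8) = -19
V_4→V_5: (-2)(-5) − (-9)(-7) = -53
V_5→V_1: (-9)(1) − (-10)(-5) = -59
Σ = -272
Area = |Σ|/2 = 136.
Hole:
Apply the shoelace formula: 2A = Σ (x_i·y_{i+1} − x_{i+1}·y_i), indices taken mod 3.
P→Q: (-3)(3) − (0)(1) = -9
Q→R: (0)(4) − (-4)(3) = 12
R→P: (-4)(1) − (-3)(4) = 8
Σ = 11
Area = |Σ|/2 = 5.5.
Net area = 136 − 5.5 = 130.5.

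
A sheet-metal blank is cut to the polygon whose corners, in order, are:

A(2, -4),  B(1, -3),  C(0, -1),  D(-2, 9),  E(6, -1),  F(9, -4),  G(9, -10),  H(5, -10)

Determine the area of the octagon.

Apply the surveyor's formula: 2A = Σ (x_i·y_{i+1} − x_{i+1}·y_i), indices taken mod 8.
Σ = (-2) + (-1) + (-2) + (-52) + (-15) + (-54) + (-40) + (0) = -166
Area = |Σ|/2 = 83.

83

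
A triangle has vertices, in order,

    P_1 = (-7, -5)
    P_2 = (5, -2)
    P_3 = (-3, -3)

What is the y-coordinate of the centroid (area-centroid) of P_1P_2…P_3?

-10/3

Apply the shoelace formula. First the cross-terms c_i = x_i·y_{i+1} − x_{i+1}·y_i:
  39, -21, -6  ⇒  2A = 12, A = 6.
Then Σ (y_i + y_{i+1})·c_i = -120, so ȳ = -120 / (6·6) = -10/3.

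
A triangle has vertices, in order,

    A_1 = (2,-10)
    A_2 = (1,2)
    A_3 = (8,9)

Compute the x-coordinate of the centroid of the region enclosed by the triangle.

11/3

Apply the shoelace (surveyor's) formula. First the cross-terms c_i = x_i·y_{i+1} − x_{i+1}·y_i:
  14, -7, -98  ⇒  2A = -91, A = -45.5.
Then Σ (x_i + x_{i+1})·c_i = -1001, so x̄ = -1001 / (6·(-45.5)) = 11/3.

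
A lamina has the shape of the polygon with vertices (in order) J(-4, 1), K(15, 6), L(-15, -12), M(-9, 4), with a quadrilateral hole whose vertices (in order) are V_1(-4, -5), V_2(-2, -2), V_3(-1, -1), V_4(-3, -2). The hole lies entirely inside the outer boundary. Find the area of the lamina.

Outer boundary:
Apply Gauss's area formula: 2A = Σ (x_i·y_{i+1} − x_{i+1}·y_i), indices taken mod 4.
Cross-terms: -39, -90, -168, 7  ⇒  Σ = -290
Area = |Σ|/2 = 145.
Hole:
Apply Gauss's area formula: 2A = Σ (x_i·y_{i+1} − x_{i+1}·y_i), indices taken mod 4.
V_1→V_2: (-4)(-2) − (-2)(-5) = -2
V_2→V_3: (-2)(-1) − (-1)(-2) = 0
V_3→V_4: (-1)(-2) − (-3)(-1) = -1
V_4→V_1: (-3)(-5) − (-4)(-2) = 7
Σ = 4
Area = |Σ|/2 = 2.
Net area = 145 − 2 = 143.

143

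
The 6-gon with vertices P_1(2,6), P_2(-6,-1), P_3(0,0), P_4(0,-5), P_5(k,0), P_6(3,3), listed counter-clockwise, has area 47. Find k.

6

The doubled signed area Σ (x_i y_{i+1} − x_{i+1} y_i) is linear in k.
With k=0 it equals 46; the coefficient of k is 8 (from the two edges through P_5).
So 8·k + 46 = 2·47 = 94 ⇒ k = 6.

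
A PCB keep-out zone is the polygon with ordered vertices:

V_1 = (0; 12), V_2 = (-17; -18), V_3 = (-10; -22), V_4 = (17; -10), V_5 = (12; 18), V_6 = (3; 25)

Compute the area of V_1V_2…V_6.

790

Apply the shoelace formula: 2A = Σ (x_i·y_{i+1} − x_{i+1}·y_i), indices taken mod 6.
Σ = (204) + (194) + (474) + (426) + (246) + (36) = 1580
Area = |Σ|/2 = 790.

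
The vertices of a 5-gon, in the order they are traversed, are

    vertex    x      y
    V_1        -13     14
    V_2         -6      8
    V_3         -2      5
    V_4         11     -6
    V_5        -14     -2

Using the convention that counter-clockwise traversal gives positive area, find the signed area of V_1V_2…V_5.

-202.5

Apply the shoelace formula: 2A = Σ (x_i·y_{i+1} − x_{i+1}·y_i), indices taken mod 5.
Cross-terms: -20, -14, -43, -106, -222  ⇒  Σ = -405
Signed area = Σ/2 = -202.5 (negative ⇒ clockwise traversal).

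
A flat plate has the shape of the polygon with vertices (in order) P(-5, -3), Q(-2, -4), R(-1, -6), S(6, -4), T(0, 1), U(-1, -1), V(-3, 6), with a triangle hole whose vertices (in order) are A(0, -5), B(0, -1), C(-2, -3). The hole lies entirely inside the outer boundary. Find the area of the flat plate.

Outer boundary:
Cross-terms: 14, 8, 40, 6, 1, -9, 39  ⇒  Σ = 99
Area = |Σ|/2 = 49.5.
Hole:
Apply the shoelace formula: 2A = Σ (x_i·y_{i+1} − x_{i+1}·y_i), indices taken mod 3.
Σ = (0) + (-2) + (10) = 8
Area = |Σ|/2 = 4.
Net area = 49.5 − 4 = 45.5.

45.5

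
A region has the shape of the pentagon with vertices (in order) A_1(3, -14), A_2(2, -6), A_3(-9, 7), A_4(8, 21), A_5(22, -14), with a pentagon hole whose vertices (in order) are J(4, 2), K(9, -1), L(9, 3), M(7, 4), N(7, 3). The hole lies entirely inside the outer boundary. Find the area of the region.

Outer boundary:
Σ = (10) + (-40) + (-245) + (-574) + (-266) = -1115
Area = |Σ|/2 = 557.5.
Hole:
J→K: (4)(-1) − (9)(2) = -22
K→L: (9)(3) − (9)(-1) = 36
L→M: (9)(4) − (7)(3) = 15
M→N: (7)(3) − (7)(4) = -7
N→J: (7)(2) − (4)(3) = 2
Σ = 24
Area = |Σ|/2 = 12.
Net area = 557.5 − 12 = 545.5.

545.5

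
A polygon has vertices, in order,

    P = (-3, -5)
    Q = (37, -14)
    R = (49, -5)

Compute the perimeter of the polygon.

108

|PQ| = √((40)² + (-9)²) = √1681 = 41
|QR| = √((12)² + (9)²) = √225 = 15
|RP| = √((-52)² + (0)²) = √2704 = 52
Perimeter = 41 + 15 + 52 = 108.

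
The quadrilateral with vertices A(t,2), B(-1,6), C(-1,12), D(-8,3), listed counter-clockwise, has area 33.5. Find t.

Write out the shoelace sum; only the two edges meeting at A involve t:
2·Area = [((-8)·2 − t·3) + (t·6 − (-1)·2)] + 87
       = 3·t + 73 = 67
⇒ t = -2.

-2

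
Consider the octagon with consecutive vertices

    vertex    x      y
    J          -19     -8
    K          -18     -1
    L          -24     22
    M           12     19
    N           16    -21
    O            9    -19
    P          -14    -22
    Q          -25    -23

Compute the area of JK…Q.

J→K: (-19)(-1) − (-18)(-8) = -125
K→L: (-18)(22) − (-24)(-1) = -420
L→M: (-24)(19) − (12)(22) = -720
M→N: (12)(-21) − (16)(19) = -556
N→O: (16)(-19) − (9)(-21) = -115
O→P: (9)(-22) − (-14)(-19) = -464
P→Q: (-14)(-23) − (-25)(-22) = -228
Q→J: (-25)(-8) − (-19)(-23) = -237
Σ = -2865
Area = |Σ|/2 = 1432.5.

1432.5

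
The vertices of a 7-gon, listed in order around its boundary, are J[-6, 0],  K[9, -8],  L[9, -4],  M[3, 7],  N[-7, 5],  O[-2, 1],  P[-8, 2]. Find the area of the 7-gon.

Σ = (48) + (36) + (75) + (64) + (3) + (4) + (12) = 242
Area = |Σ|/2 = 121.

121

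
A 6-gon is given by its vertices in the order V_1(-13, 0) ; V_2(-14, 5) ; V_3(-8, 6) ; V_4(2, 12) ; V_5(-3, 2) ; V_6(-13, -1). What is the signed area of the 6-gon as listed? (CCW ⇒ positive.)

Σ = (-65) + (-44) + (-108) + (40) + (29) + (-13) = -161
Signed area = Σ/2 = -80.5 (negative ⇒ clockwise traversal).

-80.5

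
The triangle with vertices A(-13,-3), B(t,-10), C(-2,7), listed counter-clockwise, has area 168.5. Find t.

13

Write out the shoelace sum; only the two edges meeting at B involve t:
2·Area = [((-13)·(-10) − t·(-3)) + (t·7 − (-2)·(-10))] + 97
       = 10·t + 207 = 337
⇒ t = 13.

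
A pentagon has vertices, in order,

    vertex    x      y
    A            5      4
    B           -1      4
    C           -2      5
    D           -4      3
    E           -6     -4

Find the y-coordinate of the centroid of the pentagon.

Apply the surveyor's formula. First the cross-terms c_i = x_i·y_{i+1} − x_{i+1}·y_i:
  24, 3, 14, 34, -4  ⇒  2A = 71, A = 35.5.
Then Σ (y_i + y_{i+1})·c_i = 297, so ȳ = 297 / (6·35.5) = 99/71.

99/71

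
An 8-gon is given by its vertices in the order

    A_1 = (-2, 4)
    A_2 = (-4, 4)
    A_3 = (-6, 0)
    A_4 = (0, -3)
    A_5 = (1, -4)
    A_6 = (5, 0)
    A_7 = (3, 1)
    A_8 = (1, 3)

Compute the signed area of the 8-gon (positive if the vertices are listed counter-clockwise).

48

Σ = (8) + (24) + (18) + (3) + (20) + (5) + (8) + (10) = 96
Signed area = Σ/2 = 48 (positive ⇒ counter-clockwise traversal).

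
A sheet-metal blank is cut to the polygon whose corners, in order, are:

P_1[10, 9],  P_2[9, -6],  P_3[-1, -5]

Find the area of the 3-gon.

Apply the surveyor's formula: 2A = Σ (x_i·y_{i+1} − x_{i+1}·y_i), indices taken mod 3.
P_1→P_2: (10)(-6) − (9)(9) = -141
P_2→P_3: (9)(-5) − (-1)(-6) = -51
P_3→P_1: (-1)(9) − (10)(-5) = 41
Σ = -151
Area = |Σ|/2 = 75.5.

75.5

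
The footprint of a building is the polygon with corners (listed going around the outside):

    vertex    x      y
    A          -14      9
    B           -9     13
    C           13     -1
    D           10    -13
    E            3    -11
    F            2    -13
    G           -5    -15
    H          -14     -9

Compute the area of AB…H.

Apply the shoelace formula: 2A = Σ (x_i·y_{i+1} − x_{i+1}·y_i), indices taken mod 8.
A→B: (-14)(13) − (-9)(9) = -101
B→C: (-9)(-1) − (13)(13) = -160
C→D: (13)(-13) − (10)(-1) = -159
D→E: (10)(-11) − (3)(-13) = -71
E→F: (3)(-13) − (2)(-11) = -17
F→G: (2)(-15) − (-5)(-13) = -95
G→H: (-5)(-9) − (-14)(-15) = -165
H→A: (-14)(9) − (-14)(-9) = -252
Σ = -1020
Area = |Σ|/2 = 510.

510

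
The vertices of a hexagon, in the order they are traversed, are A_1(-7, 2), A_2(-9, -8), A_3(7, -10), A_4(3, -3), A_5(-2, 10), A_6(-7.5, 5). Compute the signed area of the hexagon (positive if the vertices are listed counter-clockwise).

Σ = (74) + (146) + (9) + (24) + (65) + (20) = 338
Signed area = Σ/2 = 169 (positive ⇒ counter-clockwise traversal).

169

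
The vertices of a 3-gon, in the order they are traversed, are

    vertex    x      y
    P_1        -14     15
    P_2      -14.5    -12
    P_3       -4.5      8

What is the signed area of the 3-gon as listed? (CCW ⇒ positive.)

130

Apply Gauss's area formula: 2A = Σ (x_i·y_{i+1} − x_{i+1}·y_i), indices taken mod 3.
P_1→P_2: (-14)(-12) − (-14.5)(15) = 385.5
P_2→P_3: (-14.5)(8) − (-4.5)(-12) = -170
P_3→P_1: (-4.5)(15) − (-14)(8) = 44.5
Σ = 260
Signed area = Σ/2 = 130 (positive ⇒ counter-clockwise traversal).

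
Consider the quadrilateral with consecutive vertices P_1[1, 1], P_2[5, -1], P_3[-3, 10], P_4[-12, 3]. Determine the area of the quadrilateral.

68.5

Cross-terms: -6, 47, 111, -15  ⇒  Σ = 137
Area = |Σ|/2 = 68.5.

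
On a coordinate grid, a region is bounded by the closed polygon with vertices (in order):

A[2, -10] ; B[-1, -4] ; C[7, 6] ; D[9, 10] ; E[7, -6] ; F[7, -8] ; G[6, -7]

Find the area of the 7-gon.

Apply the shoelace formula: 2A = Σ (x_i·y_{i+1} − x_{i+1}·y_i), indices taken mod 7.
Cross-terms: -18, 22, 16, -124, -14, -1, -46  ⇒  Σ = -165
Area = |Σ|/2 = 82.5.

82.5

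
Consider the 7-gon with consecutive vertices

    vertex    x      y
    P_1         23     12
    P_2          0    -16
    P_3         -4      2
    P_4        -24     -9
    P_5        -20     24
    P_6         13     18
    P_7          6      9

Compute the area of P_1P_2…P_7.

951

Apply the shoelace (surveyor's) formula: 2A = Σ (x_i·y_{i+1} − x_{i+1}·y_i), indices taken mod 7.
Cross-terms: -368, -64, 84, -756, -672, 9, -135  ⇒  Σ = -1902
Area = |Σ|/2 = 951.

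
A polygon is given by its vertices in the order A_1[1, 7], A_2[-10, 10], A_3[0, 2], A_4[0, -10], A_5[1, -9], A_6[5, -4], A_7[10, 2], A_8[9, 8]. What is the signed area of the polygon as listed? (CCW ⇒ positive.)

Apply Gauss's area formula: 2A = Σ (x_i·y_{i+1} − x_{i+1}·y_i), indices taken mod 8.
Σ = (80) + (-20) + (0) + (10) + (41) + (50) + (62) + (55) = 278
Signed area = Σ/2 = 139 (positive ⇒ counter-clockwise traversal).

139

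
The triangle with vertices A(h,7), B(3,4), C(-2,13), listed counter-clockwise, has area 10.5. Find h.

-1

Write out the shoelace sum; only the two edges meeting at A involve h:
2·Area = [((-2)·7 − h·13) + (h·4 − 3·7)] + 47
       = -9·h + 12 = 21
⇒ h = -1.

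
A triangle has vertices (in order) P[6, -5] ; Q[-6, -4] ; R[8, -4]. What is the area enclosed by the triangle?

Cross-terms: -54, 56, -16  ⇒  Σ = -14
Area = |Σ|/2 = 7.

7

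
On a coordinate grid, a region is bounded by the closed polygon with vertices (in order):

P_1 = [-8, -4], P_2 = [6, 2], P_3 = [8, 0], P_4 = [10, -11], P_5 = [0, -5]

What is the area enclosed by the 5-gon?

93

Cross-terms: 8, -16, -88, -50, -40  ⇒  Σ = -186
Area = |Σ|/2 = 93.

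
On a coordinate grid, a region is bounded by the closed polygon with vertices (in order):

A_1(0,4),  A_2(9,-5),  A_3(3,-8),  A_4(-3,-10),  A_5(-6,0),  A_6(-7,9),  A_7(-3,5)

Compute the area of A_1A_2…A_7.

140.5

Apply the shoelace formula: 2A = Σ (x_i·y_{i+1} − x_{i+1}·y_i), indices taken mod 7.
Σ = (-36) + (-57) + (-54) + (-60) + (-54) + (-8) + (-12) = -281
Area = |Σ|/2 = 140.5.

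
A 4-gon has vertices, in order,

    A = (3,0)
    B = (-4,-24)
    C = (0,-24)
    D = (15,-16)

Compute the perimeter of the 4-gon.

66

|AB| = √((-7)² + (-24)²) = √625 = 25
|BC| = √((4)² + (0)²) = √16 = 4
|CD| = √((15)² + (8)²) = √289 = 17
|DA| = √((-12)² + (16)²) = √400 = 20
Perimeter = 25 + 4 + 17 + 20 = 66.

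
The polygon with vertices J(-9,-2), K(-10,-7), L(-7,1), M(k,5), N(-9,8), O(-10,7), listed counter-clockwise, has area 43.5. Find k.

-1

The doubled signed area Σ (x_i y_{i+1} − x_{i+1} y_i) is linear in k.
With k=0 it equals 94; the coefficient of k is 7 (from the two edges through M).
So 7·k + 94 = 2·43.5 = 87 ⇒ k = -1.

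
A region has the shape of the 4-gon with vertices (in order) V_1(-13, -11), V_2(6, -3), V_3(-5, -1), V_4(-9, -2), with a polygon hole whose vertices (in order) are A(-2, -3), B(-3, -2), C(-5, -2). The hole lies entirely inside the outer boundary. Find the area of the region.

Outer boundary:
V_1→V_2: (-13)(-3) − (6)(-11) = 105
V_2→V_3: (6)(-1) − (-5)(-3) = -21
V_3→V_4: (-5)(-2) − (-9)(-1) = 1
V_4→V_1: (-9)(-11) − (-13)(-2) = 73
Σ = 158
Area = |Σ|/2 = 79.
Hole:
Apply the shoelace formula: 2A = Σ (x_i·y_{i+1} − x_{i+1}·y_i), indices taken mod 3.
Σ = (-5) + (-4) + (11) = 2
Area = |Σ|/2 = 1.
Net area = 79 − 1 = 78.

78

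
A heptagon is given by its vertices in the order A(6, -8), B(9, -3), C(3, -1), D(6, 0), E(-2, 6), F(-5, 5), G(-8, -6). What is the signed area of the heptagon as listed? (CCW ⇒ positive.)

Apply the shoelace (surveyor's) formula: 2A = Σ (x_i·y_{i+1} − x_{i+1}·y_i), indices taken mod 7.
Cross-terms: 54, 0, 6, 36, 20, 70, 100  ⇒  Σ = 286
Signed area = Σ/2 = 143 (positive ⇒ counter-clockwise traversal).

143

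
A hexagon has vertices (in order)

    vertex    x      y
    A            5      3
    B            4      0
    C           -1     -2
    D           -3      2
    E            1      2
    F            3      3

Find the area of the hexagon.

22.5

Σ = (-12) + (-8) + (-8) + (-8) + (-3) + (-6) = -45
Area = |Σ|/2 = 22.5.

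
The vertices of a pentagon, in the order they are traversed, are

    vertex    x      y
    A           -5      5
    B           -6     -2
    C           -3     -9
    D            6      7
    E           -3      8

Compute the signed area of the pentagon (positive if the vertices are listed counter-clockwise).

Σ = (40) + (48) + (33) + (69) + (25) = 215
Signed area = Σ/2 = 107.5 (positive ⇒ counter-clockwise traversal).

107.5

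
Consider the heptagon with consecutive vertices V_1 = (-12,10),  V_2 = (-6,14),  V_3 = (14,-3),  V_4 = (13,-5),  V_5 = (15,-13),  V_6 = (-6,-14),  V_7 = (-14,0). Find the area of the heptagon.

Apply the surveyor's formula: 2A = Σ (x_i·y_{i+1} − x_{i+1}·y_i), indices taken mod 7.
Cross-terms: -108, -178, -31, -94, -288, -196, -140  ⇒  Σ = -1035
Area = |Σ|/2 = 517.5.

517.5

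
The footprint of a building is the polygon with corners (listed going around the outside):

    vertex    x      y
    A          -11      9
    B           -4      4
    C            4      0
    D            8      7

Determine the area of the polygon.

Apply Gauss's area formula: 2A = Σ (x_i·y_{i+1} − x_{i+1}·y_i), indices taken mod 4.
A→B: (-11)(4) − (-4)(9) = -8
B→C: (-4)(0) − (4)(4) = -16
C→D: (4)(7) − (8)(0) = 28
D→A: (8)(9) − (-11)(7) = 149
Σ = 153
Area = |Σ|/2 = 76.5.

76.5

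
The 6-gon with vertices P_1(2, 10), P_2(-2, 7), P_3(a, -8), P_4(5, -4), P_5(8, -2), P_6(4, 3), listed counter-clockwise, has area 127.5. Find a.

-7

The doubled signed area Σ (x_i y_{i+1} − x_{i+1} y_i) is linear in a.
With a=0 it equals 178; the coefficient of a is -11 (from the two edges through P_3).
So -11·a + 178 = 2·127.5 = 255 ⇒ a = -7.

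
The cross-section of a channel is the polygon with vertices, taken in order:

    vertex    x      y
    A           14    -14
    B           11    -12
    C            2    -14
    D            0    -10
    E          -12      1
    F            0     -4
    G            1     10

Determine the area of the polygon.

193

Apply the surveyor's formula: 2A = Σ (x_i·y_{i+1} − x_{i+1}·y_i), indices taken mod 7.
Σ = (-14) + (-130) + (-20) + (-120) + (48) + (4) + (-154) = -386
Area = |Σ|/2 = 193.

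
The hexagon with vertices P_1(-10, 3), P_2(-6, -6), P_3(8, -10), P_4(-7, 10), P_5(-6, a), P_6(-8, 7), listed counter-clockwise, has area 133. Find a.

The doubled signed area Σ (x_i y_{i+1} − x_{i+1} y_i) is linear in a.
With a=0 it equals 260; the coefficient of a is 1 (from the two edges through P_5).
So 1·a + 260 = 2·133 = 266 ⇒ a = 6.

6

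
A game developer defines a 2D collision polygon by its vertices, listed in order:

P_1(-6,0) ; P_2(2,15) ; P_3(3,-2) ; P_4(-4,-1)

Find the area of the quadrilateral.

78

P_1→P_2: (-6)(15) − (2)(0) = -90
P_2→P_3: (2)(-2) − (3)(15) = -49
P_3→P_4: (3)(-1) − (-4)(-2) = -11
P_4→P_1: (-4)(0) − (-6)(-1) = -6
Σ = -156
Area = |Σ|/2 = 78.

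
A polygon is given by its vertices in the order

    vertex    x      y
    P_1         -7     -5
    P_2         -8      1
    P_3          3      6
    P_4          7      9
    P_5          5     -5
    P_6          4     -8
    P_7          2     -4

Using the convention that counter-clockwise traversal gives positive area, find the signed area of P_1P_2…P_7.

-125.5

Σ = (-47) + (-51) + (-15) + (-80) + (-20) + (0) + (-38) = -251
Signed area = Σ/2 = -125.5 (negative ⇒ clockwise traversal).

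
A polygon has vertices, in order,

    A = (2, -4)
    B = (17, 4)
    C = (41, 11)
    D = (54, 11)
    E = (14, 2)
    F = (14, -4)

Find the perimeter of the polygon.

114

|AB| = √((15)² + (8)²) = √289 = 17
|BC| = √((24)² + (7)²) = √625 = 25
|CD| = √((13)² + (0)²) = √169 = 13
|DE| = √((-40)² + (-9)²) = √1681 = 41
|EF| = √((0)² + (-6)²) = √36 = 6
|FA| = √((-12)² + (0)²) = √144 = 12
Perimeter = 17 + 25 + 13 + 41 + 6 + 12 = 114.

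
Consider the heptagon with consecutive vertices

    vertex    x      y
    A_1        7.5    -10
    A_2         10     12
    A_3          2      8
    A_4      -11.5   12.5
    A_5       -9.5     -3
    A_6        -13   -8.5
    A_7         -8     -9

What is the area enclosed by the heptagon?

Apply the shoelace (surveyor's) formula: 2A = Σ (x_i·y_{i+1} − x_{i+1}·y_i), indices taken mod 7.
Σ = (190) + (56) + (117) + (153.25) + (41.75) + (49) + (147.5) = 754.5
Area = |Σ|/2 = 377.25.

377.25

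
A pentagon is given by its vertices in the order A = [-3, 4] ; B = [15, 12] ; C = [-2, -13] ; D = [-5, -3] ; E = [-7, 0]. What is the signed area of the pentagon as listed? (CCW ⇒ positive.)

-187.5

Apply the surveyor's formula: 2A = Σ (x_i·y_{i+1} − x_{i+1}·y_i), indices taken mod 5.
Σ = (-96) + (-171) + (-59) + (-21) + (-28) = -375
Signed area = Σ/2 = -187.5 (negative ⇒ clockwise traversal).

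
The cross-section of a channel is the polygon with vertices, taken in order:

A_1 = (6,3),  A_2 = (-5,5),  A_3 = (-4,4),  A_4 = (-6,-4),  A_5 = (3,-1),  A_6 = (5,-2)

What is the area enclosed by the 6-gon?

64.5

Apply the shoelace formula: 2A = Σ (x_i·y_{i+1} − x_{i+1}·y_i), indices taken mod 6.
Σ = (45) + (0) + (40) + (18) + (-1) + (27) = 129
Area = |Σ|/2 = 64.5.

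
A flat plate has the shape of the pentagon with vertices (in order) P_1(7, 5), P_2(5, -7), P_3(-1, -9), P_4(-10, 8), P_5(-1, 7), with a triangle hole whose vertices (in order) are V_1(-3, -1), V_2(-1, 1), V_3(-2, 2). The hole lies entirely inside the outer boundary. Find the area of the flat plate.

168

Outer boundary:
Σ = (-74) + (-52) + (-98) + (-62) + (-54) = -340
Area = |Σ|/2 = 170.
Hole:
Apply Gauss's area formula: 2A = Σ (x_i·y_{i+1} − x_{i+1}·y_i), indices taken mod 3.
Σ = (-4) + (0) + (8) = 4
Area = |Σ|/2 = 2.
Net area = 170 − 2 = 168.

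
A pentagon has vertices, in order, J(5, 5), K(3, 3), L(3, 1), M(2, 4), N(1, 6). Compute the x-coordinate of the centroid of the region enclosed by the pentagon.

Apply the shoelace formula. First the cross-terms c_i = x_i·y_{i+1} − x_{i+1}·y_i:
  0, -6, 10, 8, -25  ⇒  2A = -13, A = -6.5.
Then Σ (x_i + x_{i+1})·c_i = -112, so x̄ = -112 / (6·(-6.5)) = 112/39.

112/39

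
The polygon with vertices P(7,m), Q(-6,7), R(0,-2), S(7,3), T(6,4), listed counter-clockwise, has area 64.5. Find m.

The doubled signed area Σ (x_i y_{i+1} − x_{i+1} y_i) is linear in m.
With m=0 it equals 57; the coefficient of m is 12 (from the two edges through P).
So 12·m + 57 = 2·64.5 = 129 ⇒ m = 6.

6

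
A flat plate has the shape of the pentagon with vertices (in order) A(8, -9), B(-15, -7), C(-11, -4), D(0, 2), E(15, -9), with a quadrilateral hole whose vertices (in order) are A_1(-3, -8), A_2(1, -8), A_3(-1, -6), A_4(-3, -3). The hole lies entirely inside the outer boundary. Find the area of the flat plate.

152.5

Outer boundary:
Apply the surveyor's formula: 2A = Σ (x_i·y_{i+1} − x_{i+1}·y_i), indices taken mod 5.
Cross-terms: -191, -17, -22, -30, -63  ⇒  Σ = -323
Area = |Σ|/2 = 161.5.
Hole:
A_1→A_2: (-3)(-8) − (1)(-8) = 32
A_2→A_3: (1)(-6) − (-1)(-8) = -14
A_3→A_4: (-1)(-3) − (-3)(-6) = -15
A_4→A_1: (-3)(-8) − (-3)(-3) = 15
Σ = 18
Area = |Σ|/2 = 9.
Net area = 161.5 − 9 = 152.5.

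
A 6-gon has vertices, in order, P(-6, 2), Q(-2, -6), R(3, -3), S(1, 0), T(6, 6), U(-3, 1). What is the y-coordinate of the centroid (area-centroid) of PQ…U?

Apply the shoelace formula. First the cross-terms c_i = x_i·y_{i+1} − x_{i+1}·y_i:
  40, 24, 3, 6, 24, 0  ⇒  2A = 97, A = 48.5.
Then Σ (y_i + y_{i+1})·c_i = -181, so ȳ = -181 / (6·48.5) = -181/291.

-181/291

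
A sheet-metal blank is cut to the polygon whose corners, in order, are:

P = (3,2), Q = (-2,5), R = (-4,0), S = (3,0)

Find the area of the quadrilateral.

22.5

Apply the surveyor's formula: 2A = Σ (x_i·y_{i+1} − x_{i+1}·y_i), indices taken mod 4.
P→Q: (3)(5) − (-2)(2) = 19
Q→R: (-2)(0) − (-4)(5) = 20
R→S: (-4)(0) − (3)(0) = 0
S→P: (3)(2) − (3)(0) = 6
Σ = 45
Area = |Σ|/2 = 22.5.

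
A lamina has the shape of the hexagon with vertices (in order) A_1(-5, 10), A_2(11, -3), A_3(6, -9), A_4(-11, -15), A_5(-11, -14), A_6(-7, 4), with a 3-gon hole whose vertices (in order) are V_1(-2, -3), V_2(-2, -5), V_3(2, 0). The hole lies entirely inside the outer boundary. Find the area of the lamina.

280

Outer boundary:
Apply the surveyor's formula: 2A = Σ (x_i·y_{i+1} − x_{i+1}·y_i), indices taken mod 6.
A_1→A_2: (-5)(-3) − (11)(10) = -95
A_2→A_3: (11)(-9) − (6)(-3) = -81
A_3→A_4: (6)(-15) − (-11)(-9) = -189
A_4→A_5: (-11)(-14) − (-11)(-15) = -11
A_5→A_6: (-11)(4) − (-7)(-14) = -142
A_6→A_1: (-7)(10) − (-5)(4) = -50
Σ = -568
Area = |Σ|/2 = 284.
Hole:
Apply Gauss's area formula: 2A = Σ (x_i·y_{i+1} − x_{i+1}·y_i), indices taken mod 3.
Σ = (4) + (10) + (-6) = 8
Area = |Σ|/2 = 4.
Net area = 284 − 4 = 280.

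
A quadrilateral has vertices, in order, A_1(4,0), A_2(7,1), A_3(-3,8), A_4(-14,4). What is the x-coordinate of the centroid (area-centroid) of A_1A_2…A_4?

Apply the surveyor's formula. First the cross-terms c_i = x_i·y_{i+1} − x_{i+1}·y_i:
  4, 59, 100, -16  ⇒  2A = 147, A = 73.5.
Then Σ (x_i + x_{i+1})·c_i = -1260, so x̄ = -1260 / (6·73.5) = -20/7.

-20/7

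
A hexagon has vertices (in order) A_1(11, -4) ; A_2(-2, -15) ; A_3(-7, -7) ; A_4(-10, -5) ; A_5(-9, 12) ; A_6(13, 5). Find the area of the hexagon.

Apply the shoelace formula: 2A = Σ (x_i·y_{i+1} − x_{i+1}·y_i), indices taken mod 6.
A_1→A_2: (11)(-15) − (-2)(-4) = -173
A_2→A_3: (-2)(-7) − (-7)(-15) = -91
A_3→A_4: (-7)(-5) − (-10)(-7) = -35
A_4→A_5: (-10)(12) − (-9)(-5) = -165
A_5→A_6: (-9)(5) − (13)(12) = -201
A_6→A_1: (13)(-4) − (11)(5) = -107
Σ = -772
Area = |Σ|/2 = 386.

386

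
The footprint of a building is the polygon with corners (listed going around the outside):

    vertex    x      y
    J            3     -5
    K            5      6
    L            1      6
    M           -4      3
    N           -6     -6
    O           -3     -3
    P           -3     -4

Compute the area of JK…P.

Apply the shoelace formula: 2A = Σ (x_i·y_{i+1} − x_{i+1}·y_i), indices taken mod 7.
Σ = (43) + (24) + (27) + (42) + (0) + (3) + (27) = 166
Area = |Σ|/2 = 83.

83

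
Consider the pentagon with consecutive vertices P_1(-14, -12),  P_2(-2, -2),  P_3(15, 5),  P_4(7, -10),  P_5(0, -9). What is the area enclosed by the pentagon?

175

Apply the shoelace formula: 2A = Σ (x_i·y_{i+1} − x_{i+1}·y_i), indices taken mod 5.
Cross-terms: 4, 20, -185, -63, -126  ⇒  Σ = -350
Area = |Σ|/2 = 175.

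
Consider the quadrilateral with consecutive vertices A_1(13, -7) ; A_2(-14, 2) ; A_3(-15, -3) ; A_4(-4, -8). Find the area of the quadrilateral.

120

A_1→A_2: (13)(2) − (-14)(-7) = -72
A_2→A_3: (-14)(-3) − (-15)(2) = 72
A_3→A_4: (-15)(-8) − (-4)(-3) = 108
A_4→A_1: (-4)(-7) − (13)(-8) = 132
Σ = 240
Area = |Σ|/2 = 120.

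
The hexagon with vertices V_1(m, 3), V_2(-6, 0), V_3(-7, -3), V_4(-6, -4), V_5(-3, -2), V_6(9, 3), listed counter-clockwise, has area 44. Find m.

Write out the shoelace sum; only the two edges meeting at V_1 involve m:
2·Area = [(9·3 − m·3) + (m·0 − (-6)·3)] + 37
       = -3·m + 82 = 88
⇒ m = -2.

-2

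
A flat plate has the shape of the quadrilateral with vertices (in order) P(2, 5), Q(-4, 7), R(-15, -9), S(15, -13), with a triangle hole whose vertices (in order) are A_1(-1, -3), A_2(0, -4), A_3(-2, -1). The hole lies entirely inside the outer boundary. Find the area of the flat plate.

Outer boundary:
Apply the shoelace (surveyor's) formula: 2A = Σ (x_i·y_{i+1} − x_{i+1}·y_i), indices taken mod 4.
Σ = (34) + (141) + (330) + (101) = 606
Area = |Σ|/2 = 303.
Hole:
Apply Gauss's area formula: 2A = Σ (x_i·y_{i+1} − x_{i+1}·y_i), indices taken mod 3.
Σ = (4) + (-8) + (5) = 1
Area = |Σ|/2 = 0.5.
Net area = 303 − 0.5 = 302.5.

302.5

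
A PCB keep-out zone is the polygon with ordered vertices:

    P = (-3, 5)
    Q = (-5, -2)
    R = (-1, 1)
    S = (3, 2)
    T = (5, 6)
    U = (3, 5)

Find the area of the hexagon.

Apply the shoelace formula: 2A = Σ (x_i·y_{i+1} − x_{i+1}·y_i), indices taken mod 6.
Σ = (31) + (-7) + (-5) + (8) + (7) + (30) = 64
Area = |Σ|/2 = 32.

32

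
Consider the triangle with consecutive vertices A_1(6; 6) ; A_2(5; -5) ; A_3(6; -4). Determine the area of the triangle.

5

Cross-terms: -60, 10, 60  ⇒  Σ = 10
Area = |Σ|/2 = 5.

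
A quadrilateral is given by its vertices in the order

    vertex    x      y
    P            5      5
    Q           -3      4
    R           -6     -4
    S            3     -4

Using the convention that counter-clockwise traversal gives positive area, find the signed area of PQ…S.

Apply the surveyor's formula: 2A = Σ (x_i·y_{i+1} − x_{i+1}·y_i), indices taken mod 4.
P→Q: (5)(4) − (-3)(5) = 35
Q→R: (-3)(-4) − (-6)(4) = 36
R→S: (-6)(-4) − (3)(-4) = 36
S→P: (3)(5) − (5)(-4) = 35
Σ = 142
Signed area = Σ/2 = 71 (positive ⇒ counter-clockwise traversal).

71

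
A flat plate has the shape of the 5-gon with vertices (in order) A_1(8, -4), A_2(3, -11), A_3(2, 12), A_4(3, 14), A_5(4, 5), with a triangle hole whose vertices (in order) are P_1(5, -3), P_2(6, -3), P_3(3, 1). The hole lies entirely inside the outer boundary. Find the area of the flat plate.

59.5

Outer boundary:
Apply the shoelace (surveyor's) formula: 2A = Σ (x_i·y_{i+1} − x_{i+1}·y_i), indices taken mod 5.
A_1→A_2: (8)(-11) − (3)(-4) = -76
A_2→A_3: (3)(12) − (2)(-11) = 58
A_3→A_4: (2)(14) − (3)(12) = -8
A_4→A_5: (3)(5) − (4)(14) = -41
A_5→A_1: (4)(-4) − (8)(5) = -56
Σ = -123
Area = |Σ|/2 = 61.5.
Hole:
P_1→P_2: (5)(-3) − (6)(-3) = 3
P_2→P_3: (6)(1) − (3)(-3) = 15
P_3→P_1: (3)(-3) − (5)(1) = -14
Σ = 4
Area = |Σ|/2 = 2.
Net area = 61.5 − 2 = 59.5.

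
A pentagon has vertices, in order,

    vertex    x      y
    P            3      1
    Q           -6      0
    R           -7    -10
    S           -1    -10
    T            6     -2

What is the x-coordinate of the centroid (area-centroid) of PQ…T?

Apply the shoelace formula. First the cross-terms c_i = x_i·y_{i+1} − x_{i+1}·y_i:
  6, 60, 60, 62, 12  ⇒  2A = 200, A = 100.
Then Σ (x_i + x_{i+1})·c_i = -860, so x̄ = -860 / (6·100) = -43/30.

-43/30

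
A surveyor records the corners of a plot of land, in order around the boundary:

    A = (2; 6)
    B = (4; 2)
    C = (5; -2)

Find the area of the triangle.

Apply the surveyor's formula: 2A = Σ (x_i·y_{i+1} − x_{i+1}·y_i), indices taken mod 3.
A→B: (2)(2) − (4)(6) = -20
B→C: (4)(-2) − (5)(2) = -18
C→A: (5)(6) − (2)(-2) = 34
Σ = -4
Area = |Σ|/2 = 2.

2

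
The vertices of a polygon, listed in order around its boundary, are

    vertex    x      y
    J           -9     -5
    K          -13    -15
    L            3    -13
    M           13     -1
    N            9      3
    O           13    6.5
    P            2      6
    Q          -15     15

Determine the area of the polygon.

456.25

Apply the surveyor's formula: 2A = Σ (x_i·y_{i+1} − x_{i+1}·y_i), indices taken mod 8.
Σ = (70) + (214) + (166) + (48) + (19.5) + (65) + (120) + (210) = 912.5
Area = |Σ|/2 = 456.25.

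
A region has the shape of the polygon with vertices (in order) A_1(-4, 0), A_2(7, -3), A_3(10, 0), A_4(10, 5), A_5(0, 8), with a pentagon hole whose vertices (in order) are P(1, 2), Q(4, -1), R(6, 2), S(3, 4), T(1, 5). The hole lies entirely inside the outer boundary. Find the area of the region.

86.5

Outer boundary:
Apply the shoelace formula: 2A = Σ (x_i·y_{i+1} − x_{i+1}·y_i), indices taken mod 5.
Σ = (12) + (30) + (50) + (80) + (32) = 204
Area = |Σ|/2 = 102.
Hole:
Apply Gauss's area formula: 2A = Σ (x_i·y_{i+1} − x_{i+1}·y_i), indices taken mod 5.
Σ = (-9) + (14) + (18) + (11) + (-3) = 31
Area = |Σ|/2 = 15.5.
Net area = 102 − 15.5 = 86.5.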